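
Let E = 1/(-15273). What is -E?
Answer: 1/15273 ≈ 6.5475e-5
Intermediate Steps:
E = -1/15273 ≈ -6.5475e-5
-E = -1*(-1/15273) = 1/15273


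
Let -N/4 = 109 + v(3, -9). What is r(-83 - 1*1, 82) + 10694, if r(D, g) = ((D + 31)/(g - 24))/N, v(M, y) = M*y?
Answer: 203442709/19024 ≈ 10694.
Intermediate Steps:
N = -328 (N = -4*(109 + 3*(-9)) = -4*(109 - 27) = -4*82 = -328)
r(D, g) = -(31 + D)/(328*(-24 + g)) (r(D, g) = ((D + 31)/(g - 24))/(-328) = ((31 + D)/(-24 + g))*(-1/328) = -(31 + D)/(328*(-24 + g)))
r(-83 - 1*1, 82) + 10694 = (-31 - (-83 - 1*1))/(328*(-24 + 82)) + 10694 = (1/328)*(-31 - (-83 - 1))/58 + 10694 = (1/328)*(1/58)*(-31 - 1*(-84)) + 10694 = (1/328)*(1/58)*(-31 + 84) + 10694 = (1/328)*(1/58)*53 + 10694 = 53/19024 + 10694 = 203442709/19024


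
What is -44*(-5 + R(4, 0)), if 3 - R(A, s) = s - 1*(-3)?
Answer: 220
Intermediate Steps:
R(A, s) = -s (R(A, s) = 3 - (s - 1*(-3)) = 3 - (s + 3) = 3 - (3 + s) = 3 + (-3 - s) = -s)
-44*(-5 + R(4, 0)) = -44*(-5 - 1*0) = -44*(-5 + 0) = -44*(-5) = 220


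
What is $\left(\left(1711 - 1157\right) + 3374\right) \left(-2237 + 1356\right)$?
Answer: $-3460568$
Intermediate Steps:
$\left(\left(1711 - 1157\right) + 3374\right) \left(-2237 + 1356\right) = \left(\left(1711 - 1157\right) + 3374\right) \left(-881\right) = \left(554 + 3374\right) \left(-881\right) = 3928 \left(-881\right) = -3460568$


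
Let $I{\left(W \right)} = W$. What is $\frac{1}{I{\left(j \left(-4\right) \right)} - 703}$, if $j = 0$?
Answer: $- \frac{1}{703} \approx -0.0014225$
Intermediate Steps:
$\frac{1}{I{\left(j \left(-4\right) \right)} - 703} = \frac{1}{0 \left(-4\right) - 703} = \frac{1}{0 - 703} = \frac{1}{-703} = - \frac{1}{703}$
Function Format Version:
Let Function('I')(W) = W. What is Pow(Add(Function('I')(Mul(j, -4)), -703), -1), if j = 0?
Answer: Rational(-1, 703) ≈ -0.0014225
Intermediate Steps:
Pow(Add(Function('I')(Mul(j, -4)), -703), -1) = Pow(Add(Mul(0, -4), -703), -1) = Pow(Add(0, -703), -1) = Pow(-703, -1) = Rational(-1, 703)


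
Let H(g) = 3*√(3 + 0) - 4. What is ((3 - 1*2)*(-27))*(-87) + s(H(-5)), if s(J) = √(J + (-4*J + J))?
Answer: 2349 + √(8 - 6*√3) ≈ 2349.0 + 1.5467*I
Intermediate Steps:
H(g) = -4 + 3*√3 (H(g) = 3*√3 - 4 = -4 + 3*√3)
s(J) = √2*√(-J) (s(J) = √(J - 3*J) = √(-2*J) = √2*√(-J))
((3 - 1*2)*(-27))*(-87) + s(H(-5)) = ((3 - 1*2)*(-27))*(-87) + √2*√(-(-4 + 3*√3)) = ((3 - 2)*(-27))*(-87) + √2*√(4 - 3*√3) = (1*(-27))*(-87) + √2*√(4 - 3*√3) = -27*(-87) + √2*√(4 - 3*√3) = 2349 + √2*√(4 - 3*√3)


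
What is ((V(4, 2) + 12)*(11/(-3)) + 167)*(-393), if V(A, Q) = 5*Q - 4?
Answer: -39693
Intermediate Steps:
V(A, Q) = -4 + 5*Q
((V(4, 2) + 12)*(11/(-3)) + 167)*(-393) = (((-4 + 5*2) + 12)*(11/(-3)) + 167)*(-393) = (((-4 + 10) + 12)*(11*(-1/3)) + 167)*(-393) = ((6 + 12)*(-11/3) + 167)*(-393) = (18*(-11/3) + 167)*(-393) = (-66 + 167)*(-393) = 101*(-393) = -39693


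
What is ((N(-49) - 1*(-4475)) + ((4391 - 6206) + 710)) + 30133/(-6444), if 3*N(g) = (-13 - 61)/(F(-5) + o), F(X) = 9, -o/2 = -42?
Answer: 672217573/199764 ≈ 3365.1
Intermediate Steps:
o = 84 (o = -2*(-42) = 84)
N(g) = -74/279 (N(g) = ((-13 - 61)/(9 + 84))/3 = (-74/93)/3 = (-74*1/93)/3 = (⅓)*(-74/93) = -74/279)
((N(-49) - 1*(-4475)) + ((4391 - 6206) + 710)) + 30133/(-6444) = ((-74/279 - 1*(-4475)) + ((4391 - 6206) + 710)) + 30133/(-6444) = ((-74/279 + 4475) + (-1815 + 710)) + 30133*(-1/6444) = (1248451/279 - 1105) - 30133/6444 = 940156/279 - 30133/6444 = 672217573/199764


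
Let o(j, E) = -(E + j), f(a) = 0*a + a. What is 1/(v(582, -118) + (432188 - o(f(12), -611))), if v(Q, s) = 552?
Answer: 1/432141 ≈ 2.3141e-6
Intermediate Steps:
f(a) = a (f(a) = 0 + a = a)
o(j, E) = -E - j
1/(v(582, -118) + (432188 - o(f(12), -611))) = 1/(552 + (432188 - (-1*(-611) - 1*12))) = 1/(552 + (432188 - (611 - 12))) = 1/(552 + (432188 - 1*599)) = 1/(552 + (432188 - 599)) = 1/(552 + 431589) = 1/432141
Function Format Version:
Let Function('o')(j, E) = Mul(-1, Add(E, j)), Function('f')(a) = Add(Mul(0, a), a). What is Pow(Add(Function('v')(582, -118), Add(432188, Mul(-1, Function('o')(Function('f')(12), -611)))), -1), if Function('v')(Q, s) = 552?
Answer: Rational(1, 432141) ≈ 2.3141e-6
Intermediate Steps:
Function('f')(a) = a (Function('f')(a) = Add(0, a) = a)
Function('o')(j, E) = Add(Mul(-1, E), Mul(-1, j))
Pow(Add(Function('v')(582, -118), Add(432188, Mul(-1, Function('o')(Function('f')(12), -611)))), -1) = Pow(Add(552, Add(432188, Mul(-1, Add(Mul(-1, -611), Mul(-1, 12))))), -1) = Pow(Add(552, Add(432188, Mul(-1, Add(611, -12)))), -1) = Pow(Add(552, Add(432188, Mul(-1, 599))), -1) = Pow(Add(552, Add(432188, -599)), -1) = Pow(Add(552, 431589), -1) = Pow(432141, -1) = Rational(1, 432141)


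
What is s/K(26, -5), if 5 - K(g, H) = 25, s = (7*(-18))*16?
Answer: 504/5 ≈ 100.80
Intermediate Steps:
s = -2016 (s = -126*16 = -2016)
K(g, H) = -20 (K(g, H) = 5 - 1*25 = 5 - 25 = -20)
s/K(26, -5) = -2016/(-20) = -2016*(-1/20) = 504/5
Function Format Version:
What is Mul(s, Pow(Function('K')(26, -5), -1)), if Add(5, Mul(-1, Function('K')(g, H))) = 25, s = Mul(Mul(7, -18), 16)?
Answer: Rational(504, 5) ≈ 100.80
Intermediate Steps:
s = -2016 (s = Mul(-126, 16) = -2016)
Function('K')(g, H) = -20 (Function('K')(g, H) = Add(5, Mul(-1, 25)) = Add(5, -25) = -20)
Mul(s, Pow(Function('K')(26, -5), -1)) = Mul(-2016, Pow(-20, -1)) = Mul(-2016, Rational(-1, 20)) = Rational(504, 5)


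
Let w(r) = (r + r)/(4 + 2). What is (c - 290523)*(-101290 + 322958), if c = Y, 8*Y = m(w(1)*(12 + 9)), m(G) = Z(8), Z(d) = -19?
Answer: -128800357651/2 ≈ -6.4400e+10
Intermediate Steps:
w(r) = r/3 (w(r) = (2*r)/6 = (2*r)*(⅙) = r/3)
m(G) = -19
Y = -19/8 (Y = (⅛)*(-19) = -19/8 ≈ -2.3750)
c = -19/8 ≈ -2.3750
(c - 290523)*(-101290 + 322958) = (-19/8 - 290523)*(-101290 + 322958) = -2324203/8*221668 = -128800357651/2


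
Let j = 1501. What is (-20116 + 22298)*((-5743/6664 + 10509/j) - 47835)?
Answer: -521951878591337/5001332 ≈ -1.0436e+8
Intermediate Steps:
(-20116 + 22298)*((-5743/6664 + 10509/j) - 47835) = (-20116 + 22298)*((-5743/6664 + 10509/1501) - 47835) = 2182*((-5743*1/6664 + 10509*(1/1501)) - 47835) = 2182*((-5743/6664 + 10509/1501) - 47835) = 2182*(61411733/10002664 - 47835) = 2182*(-478416020707/10002664) = -521951878591337/5001332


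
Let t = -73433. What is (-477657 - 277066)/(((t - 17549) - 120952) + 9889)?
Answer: 754723/202045 ≈ 3.7354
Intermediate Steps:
(-477657 - 277066)/(((t - 17549) - 120952) + 9889) = (-477657 - 277066)/(((-73433 - 17549) - 120952) + 9889) = -754723/((-90982 - 120952) + 9889) = -754723/(-211934 + 9889) = -754723/(-202045) = -754723*(-1/202045) = 754723/202045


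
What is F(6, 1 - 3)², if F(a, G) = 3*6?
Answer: 324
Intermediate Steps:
F(a, G) = 18
F(6, 1 - 3)² = 18² = 324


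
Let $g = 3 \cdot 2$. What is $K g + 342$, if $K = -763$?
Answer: $-4236$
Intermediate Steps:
$g = 6$
$K g + 342 = \left(-763\right) 6 + 342 = -4578 + 342 = -4236$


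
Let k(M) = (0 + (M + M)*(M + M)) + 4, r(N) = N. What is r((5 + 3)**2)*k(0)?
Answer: 256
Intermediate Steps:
k(M) = 4 + 4*M**2 (k(M) = (0 + (2*M)*(2*M)) + 4 = (0 + 4*M**2) + 4 = 4*M**2 + 4 = 4 + 4*M**2)
r((5 + 3)**2)*k(0) = (5 + 3)**2*(4 + 4*0**2) = 8**2*(4 + 4*0) = 64*(4 + 0) = 64*4 = 256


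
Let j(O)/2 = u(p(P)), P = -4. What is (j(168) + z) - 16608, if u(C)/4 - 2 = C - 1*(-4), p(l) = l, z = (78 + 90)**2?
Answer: 11632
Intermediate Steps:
z = 28224 (z = 168**2 = 28224)
u(C) = 24 + 4*C (u(C) = 8 + 4*(C - 1*(-4)) = 8 + 4*(C + 4) = 8 + 4*(4 + C) = 8 + (16 + 4*C) = 24 + 4*C)
j(O) = 16 (j(O) = 2*(24 + 4*(-4)) = 2*(24 - 16) = 2*8 = 16)
(j(168) + z) - 16608 = (16 + 28224) - 16608 = 28240 - 16608 = 11632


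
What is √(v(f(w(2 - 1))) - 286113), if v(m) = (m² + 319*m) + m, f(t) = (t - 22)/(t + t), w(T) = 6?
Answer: I*√2578841/3 ≈ 535.29*I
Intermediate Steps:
f(t) = (-22 + t)/(2*t) (f(t) = (-22 + t)/((2*t)) = (-22 + t)*(1/(2*t)) = (-22 + t)/(2*t))
v(m) = m² + 320*m
√(v(f(w(2 - 1))) - 286113) = √(((½)*(-22 + 6)/6)*(320 + (½)*(-22 + 6)/6) - 286113) = √(((½)*(⅙)*(-16))*(320 + (½)*(⅙)*(-16)) - 286113) = √(-4*(320 - 4/3)/3 - 286113) = √(-4/3*956/3 - 286113) = √(-3824/9 - 286113) = √(-2578841/9) = I*√2578841/3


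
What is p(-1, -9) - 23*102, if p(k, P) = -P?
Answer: -2337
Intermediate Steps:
p(-1, -9) - 23*102 = -1*(-9) - 23*102 = 9 - 2346 = -2337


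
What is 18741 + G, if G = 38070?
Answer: 56811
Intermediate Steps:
18741 + G = 18741 + 38070 = 56811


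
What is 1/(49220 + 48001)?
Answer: 1/97221 ≈ 1.0286e-5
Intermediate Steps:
1/(49220 + 48001) = 1/97221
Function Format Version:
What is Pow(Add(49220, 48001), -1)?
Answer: Rational(1, 97221) ≈ 1.0286e-5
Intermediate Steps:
Pow(Add(49220, 48001), -1) = Pow(97221, -1) = Rational(1, 97221)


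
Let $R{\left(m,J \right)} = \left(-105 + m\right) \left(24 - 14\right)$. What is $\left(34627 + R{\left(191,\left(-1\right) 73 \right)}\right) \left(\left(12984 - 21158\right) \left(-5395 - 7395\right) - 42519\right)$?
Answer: $3708495867267$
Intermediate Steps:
$R{\left(m,J \right)} = -1050 + 10 m$ ($R{\left(m,J \right)} = \left(-105 + m\right) 10 = -1050 + 10 m$)
$\left(34627 + R{\left(191,\left(-1\right) 73 \right)}\right) \left(\left(12984 - 21158\right) \left(-5395 - 7395\right) - 42519\right) = \left(34627 + \left(-1050 + 10 \cdot 191\right)\right) \left(\left(12984 - 21158\right) \left(-5395 - 7395\right) - 42519\right) = \left(34627 + \left(-1050 + 1910\right)\right) \left(\left(-8174\right) \left(-12790\right) - 42519\right) = \left(34627 + 860\right) \left(104545460 - 42519\right) = 35487 \cdot 104502941 = 3708495867267$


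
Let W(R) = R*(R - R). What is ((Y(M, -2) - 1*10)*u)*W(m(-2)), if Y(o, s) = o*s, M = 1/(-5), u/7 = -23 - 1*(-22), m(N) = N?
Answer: 0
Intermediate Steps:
u = -7 (u = 7*(-23 - 1*(-22)) = 7*(-23 + 22) = 7*(-1) = -7)
W(R) = 0 (W(R) = R*0 = 0)
M = -⅕ ≈ -0.20000
((Y(M, -2) - 1*10)*u)*W(m(-2)) = ((-⅕*(-2) - 1*10)*(-7))*0 = ((⅖ - 10)*(-7))*0 = -48/5*(-7)*0 = (336/5)*0 = 0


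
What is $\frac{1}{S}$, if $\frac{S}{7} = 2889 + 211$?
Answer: $\frac{1}{21700} \approx 4.6083 \cdot 10^{-5}$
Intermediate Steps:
$S = 21700$ ($S = 7 \left(2889 + 211\right) = 7 \cdot 3100 = 21700$)
$\frac{1}{S} = \frac{1}{21700}$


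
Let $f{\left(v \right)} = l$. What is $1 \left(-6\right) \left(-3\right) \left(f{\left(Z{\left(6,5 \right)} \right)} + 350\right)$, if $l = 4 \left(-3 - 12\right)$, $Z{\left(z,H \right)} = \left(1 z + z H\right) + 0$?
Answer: $5220$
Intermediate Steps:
$Z{\left(z,H \right)} = z + H z$ ($Z{\left(z,H \right)} = \left(z + H z\right) + 0 = z + H z$)
$l = -60$ ($l = 4 \left(-3 - 12\right) = 4 \left(-15\right) = -60$)
$f{\left(v \right)} = -60$
$1 \left(-6\right) \left(-3\right) \left(f{\left(Z{\left(6,5 \right)} \right)} + 350\right) = 1 \left(-6\right) \left(-3\right) \left(-60 + 350\right) = \left(-6\right) \left(-3\right) 290 = 18 \cdot 290 = 5220$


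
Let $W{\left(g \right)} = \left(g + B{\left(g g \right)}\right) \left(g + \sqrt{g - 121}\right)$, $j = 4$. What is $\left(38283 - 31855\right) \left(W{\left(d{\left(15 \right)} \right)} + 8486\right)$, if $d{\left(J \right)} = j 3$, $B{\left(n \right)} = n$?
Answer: $66581224 + 1002768 i \sqrt{109} \approx 6.6581 \cdot 10^{7} + 1.0469 \cdot 10^{7} i$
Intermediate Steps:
$d{\left(J \right)} = 12$ ($d{\left(J \right)} = 4 \cdot 3 = 12$)
$W{\left(g \right)} = \left(g + g^{2}\right) \left(g + \sqrt{-121 + g}\right)$ ($W{\left(g \right)} = \left(g + g g\right) \left(g + \sqrt{g - 121}\right) = \left(g + g^{2}\right) \left(g + \sqrt{-121 + g}\right)$)
$\left(38283 - 31855\right) \left(W{\left(d{\left(15 \right)} \right)} + 8486\right) = \left(38283 - 31855\right) \left(12 \left(12 + 12^{2} + \sqrt{-121 + 12} + 12 \sqrt{-121 + 12}\right) + 8486\right) = 6428 \left(12 \left(12 + 144 + \sqrt{-109} + 12 \sqrt{-109}\right) + 8486\right) = 6428 \left(12 \left(12 + 144 + i \sqrt{109} + 12 i \sqrt{109}\right) + 8486\right) = 6428 \left(12 \left(156 + 13 i \sqrt{109}\right) + 8486\right) = 6428 \left(\left(1872 + 156 i \sqrt{109}\right) + 8486\right) = 6428 \left(10358 + 156 i \sqrt{109}\right) = 66581224 + 1002768 i \sqrt{109}$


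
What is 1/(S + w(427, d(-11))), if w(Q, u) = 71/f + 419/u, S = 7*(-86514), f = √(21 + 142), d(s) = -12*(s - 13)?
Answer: -8187587773920/4958374868489237371 - 5889024*√163/4958374868489237371 ≈ -1.6513e-6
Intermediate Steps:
d(s) = 156 - 12*s (d(s) = -12*(-13 + s) = 156 - 12*s)
f = √163 ≈ 12.767
S = -605598
w(Q, u) = 419/u + 71*√163/163 (w(Q, u) = 71/(√163) + 419/u = 71*(√163/163) + 419/u = 71*√163/163 + 419/u = 419/u + 71*√163/163)
1/(S + w(427, d(-11))) = 1/(-605598 + (419/(156 - 12*(-11)) + 71*√163/163)) = 1/(-605598 + (419/(156 + 132) + 71*√163/163)) = 1/(-605598 + (419/288 + 71*√163/163)) = 1/(-174411805/288 + 71*√163/163)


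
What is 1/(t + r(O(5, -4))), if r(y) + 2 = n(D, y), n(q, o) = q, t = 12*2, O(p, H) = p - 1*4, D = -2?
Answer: 1/20 ≈ 0.050000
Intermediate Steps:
O(p, H) = -4 + p (O(p, H) = p - 4 = -4 + p)
t = 24
r(y) = -4 (r(y) = -2 - 2 = -4)
1/(t + r(O(5, -4))) = 1/(24 - 4) = 1/20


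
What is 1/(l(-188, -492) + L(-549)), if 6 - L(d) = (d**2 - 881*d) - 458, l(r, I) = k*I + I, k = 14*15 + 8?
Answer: -1/892354 ≈ -1.1206e-6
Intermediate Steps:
k = 218 (k = 210 + 8 = 218)
l(r, I) = 219*I (l(r, I) = 218*I + I = 219*I)
L(d) = 464 - d**2 + 881*d (L(d) = 6 - ((d**2 - 881*d) - 458) = 6 - (-458 + d**2 - 881*d) = 6 + (458 - d**2 + 881*d) = 464 - d**2 + 881*d)
1/(l(-188, -492) + L(-549)) = 1/(219*(-492) + (464 - 1*(-549)**2 + 881*(-549))) = 1/(-107748 + (464 - 1*301401 - 483669)) = 1/(-107748 + (464 - 301401 - 483669)) = 1/(-107748 - 784606) = 1/(-892354) = -1/892354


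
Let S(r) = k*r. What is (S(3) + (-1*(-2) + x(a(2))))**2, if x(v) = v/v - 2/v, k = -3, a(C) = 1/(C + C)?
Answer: 196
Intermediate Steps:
a(C) = 1/(2*C)
S(r) = -3*r
x(v) = 1 - 2/v
(S(3) + (-1*(-2) + x(a(2))))**2 = (-3*3 + (-1*(-2) + (-2 + (1/2)/2)/(((1/2)/2))))**2 = (-9 + (2 + (-2 + (1/2)*(1/2))/(((1/2)*(1/2)))))**2 = (-9 + (2 + (-2 + 1/4)/(1/4)))**2 = (-9 + (2 + 4*(-7/4)))**2 = (-9 + (2 - 7))**2 = (-9 - 5)**2 = (-14)**2 = 196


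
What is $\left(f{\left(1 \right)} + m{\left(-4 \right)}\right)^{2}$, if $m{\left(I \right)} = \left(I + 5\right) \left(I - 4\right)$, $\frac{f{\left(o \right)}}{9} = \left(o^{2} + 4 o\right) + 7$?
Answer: $10000$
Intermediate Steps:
$f{\left(o \right)} = 63 + 9 o^{2} + 36 o$ ($f{\left(o \right)} = 9 \left(\left(o^{2} + 4 o\right) + 7\right) = 9 \left(7 + o^{2} + 4 o\right) = 63 + 9 o^{2} + 36 o$)
$m{\left(I \right)} = \left(-4 + I\right) \left(5 + I\right)$ ($m{\left(I \right)} = \left(5 + I\right) \left(-4 + I\right) = \left(-4 + I\right) \left(5 + I\right)$)
$\left(f{\left(1 \right)} + m{\left(-4 \right)}\right)^{2} = \left(\left(63 + 9 \cdot 1^{2} + 36 \cdot 1\right) - \left(24 - 16\right)\right)^{2} = \left(\left(63 + 9 \cdot 1 + 36\right) - 8\right)^{2} = \left(\left(63 + 9 + 36\right) - 8\right)^{2} = \left(108 - 8\right)^{2} = 100^{2} = 10000$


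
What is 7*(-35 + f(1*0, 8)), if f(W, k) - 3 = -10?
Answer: -294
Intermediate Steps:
f(W, k) = -7 (f(W, k) = 3 - 10 = -7)
7*(-35 + f(1*0, 8)) = 7*(-35 - 7) = 7*(-42) = -294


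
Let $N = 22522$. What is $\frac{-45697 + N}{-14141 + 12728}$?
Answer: $\frac{2575}{157} \approx 16.401$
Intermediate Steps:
$\frac{-45697 + N}{-14141 + 12728} = \frac{-45697 + 22522}{-14141 + 12728} = - \frac{23175}{-1413} = \left(-23175\right) \left(- \frac{1}{1413}\right) = \frac{2575}{157}$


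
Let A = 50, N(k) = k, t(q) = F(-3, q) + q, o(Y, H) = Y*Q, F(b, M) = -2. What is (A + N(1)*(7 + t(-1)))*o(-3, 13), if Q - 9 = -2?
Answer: -1134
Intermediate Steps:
Q = 7 (Q = 9 - 2 = 7)
o(Y, H) = 7*Y (o(Y, H) = Y*7 = 7*Y)
t(q) = -2 + q
(A + N(1)*(7 + t(-1)))*o(-3, 13) = (50 + 1*(7 + (-2 - 1)))*(7*(-3)) = (50 + 1*(7 - 3))*(-21) = (50 + 1*4)*(-21) = (50 + 4)*(-21) = 54*(-21) = -1134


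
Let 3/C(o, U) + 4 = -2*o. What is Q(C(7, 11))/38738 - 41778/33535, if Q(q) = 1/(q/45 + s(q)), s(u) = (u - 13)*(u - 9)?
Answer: -52737857543736/42332432293795 ≈ -1.2458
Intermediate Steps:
C(o, U) = 3/(-4 - 2*o)
s(u) = (-13 + u)*(-9 + u)
Q(q) = 1/(117 + q² - 989*q/45) (Q(q) = 1/(q/45 + (117 + q² - 22*q)) = 1/(117 + q² - 989*q/45))
Q(C(7, 11))/38738 - 41778/33535 = (45/(5265 - (-2967)/(4 + 2*7) + 45*(-3/(4 + 2*7))²))/38738 - 41778/33535 = (45/(5265 - (-2967)/(4 + 14) + 45*(-3/(4 + 14))²))*(1/38738) - 41778*1/33535 = (45/(5265 - (-2967)/18 + 45*(-3/18)²))*(1/38738) - 41778/33535 = (45/(5265 - (-2967)/18 + 45*(-3*1/18)²))*(1/38738) - 41778/33535 = (45/(5265 - 989*(-⅙) + 45*(-⅙)²))*(1/38738) - 41778/33535 = (45/(5265 + 989/6 + 45*(1/36)))*(1/38738) - 41778/33535 = (45/(5265 + 989/6 + 5/4))*(1/38738) - 41778/33535 = (45/(65173/12))*(1/38738) - 41778/33535 = (45*(12/65173))*(1/38738) - 41778/33535 = (540/65173)*(1/38738) - 41778/33535 = 270/1262335837 - 41778/33535 = -52737857543736/42332432293795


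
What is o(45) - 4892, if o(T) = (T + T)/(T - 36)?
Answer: -4882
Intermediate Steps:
o(T) = 2*T/(-36 + T) (o(T) = (2*T)/(-36 + T) = 2*T/(-36 + T))
o(45) - 4892 = 2*45/(-36 + 45) - 4892 = 2*45/9 - 4892 = 2*45*(1/9) - 4892 = 10 - 4892 = -4882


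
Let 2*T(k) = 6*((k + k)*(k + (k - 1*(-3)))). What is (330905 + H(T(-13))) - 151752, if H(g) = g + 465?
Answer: 181412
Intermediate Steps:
T(k) = 6*k*(3 + 2*k) (T(k) = (6*((k + k)*(k + (k - 1*(-3)))))/2 = (6*((2*k)*(k + (k + 3))))/2 = (6*((2*k)*(k + (3 + k))))/2 = (6*((2*k)*(3 + 2*k)))/2 = (6*(2*k*(3 + 2*k)))/2 = (12*k*(3 + 2*k))/2 = 6*k*(3 + 2*k))
H(g) = 465 + g
(330905 + H(T(-13))) - 151752 = (330905 + (465 + 6*(-13)*(3 + 2*(-13)))) - 151752 = (330905 + (465 + 6*(-13)*(3 - 26))) - 151752 = (330905 + (465 + 6*(-13)*(-23))) - 151752 = (330905 + (465 + 1794)) - 151752 = (330905 + 2259) - 151752 = 333164 - 151752 = 181412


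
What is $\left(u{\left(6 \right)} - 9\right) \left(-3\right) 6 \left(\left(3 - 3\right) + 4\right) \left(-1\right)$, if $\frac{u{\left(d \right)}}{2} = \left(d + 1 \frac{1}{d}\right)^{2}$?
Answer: $4828$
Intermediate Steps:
$u{\left(d \right)} = 2 \left(d + \frac{1}{d}\right)^{2}$ ($u{\left(d \right)} = 2 \left(d + 1 \frac{1}{d}\right)^{2} = 2 \left(d + \frac{1}{d}\right)^{2}$)
$\left(u{\left(6 \right)} - 9\right) \left(-3\right) 6 \left(\left(3 - 3\right) + 4\right) \left(-1\right) = \left(\frac{2 \left(1 + 6^{2}\right)^{2}}{36} - 9\right) \left(-3\right) 6 \left(\left(3 - 3\right) + 4\right) \left(-1\right) = \left(2 \cdot \frac{1}{36} \left(1 + 36\right)^{2} - 9\right) \left(-3\right) 6 \left(0 + 4\right) \left(-1\right) = \left(2 \cdot \frac{1}{36} \cdot 37^{2} - 9\right) \left(-3\right) 6 \cdot 4 \left(-1\right) = \left(2 \cdot \frac{1}{36} \cdot 1369 - 9\right) \left(-3\right) 6 \left(-4\right) = \left(\frac{1369}{18} - 9\right) \left(-3\right) \left(-24\right) = \frac{1207}{18} \left(-3\right) \left(-24\right) = \left(- \frac{1207}{6}\right) \left(-24\right) = 4828$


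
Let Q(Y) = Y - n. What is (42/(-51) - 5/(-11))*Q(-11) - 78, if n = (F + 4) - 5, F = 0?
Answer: -13896/187 ≈ -74.310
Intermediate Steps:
n = -1 (n = (0 + 4) - 5 = 4 - 5 = -1)
Q(Y) = 1 + Y (Q(Y) = Y - 1*(-1) = Y + 1 = 1 + Y)
(42/(-51) - 5/(-11))*Q(-11) - 78 = (42/(-51) - 5/(-11))*(1 - 11) - 78 = (42*(-1/51) - 5*(-1/11))*(-10) - 78 = (-14/17 + 5/11)*(-10) - 78 = -69/187*(-10) - 78 = 690/187 - 78 = -13896/187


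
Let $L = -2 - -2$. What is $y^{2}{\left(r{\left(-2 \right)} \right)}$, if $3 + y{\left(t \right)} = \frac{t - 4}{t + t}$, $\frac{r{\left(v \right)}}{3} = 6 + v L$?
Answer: $\frac{2209}{324} \approx 6.8179$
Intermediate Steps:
$L = 0$ ($L = -2 + 2 = 0$)
$r{\left(v \right)} = 18$ ($r{\left(v \right)} = 3 \left(6 + v 0\right) = 3 \left(6 + 0\right) = 3 \cdot 6 = 18$)
$y{\left(t \right)} = -3 + \frac{-4 + t}{2 t}$ ($y{\left(t \right)} = -3 + \frac{t - 4}{t + t} = -3 + \frac{-4 + t}{2 t}$)
$y^{2}{\left(r{\left(-2 \right)} \right)} = \left(- \frac{5}{2} - \frac{2}{18}\right)^{2} = \left(- \frac{5}{2} - \frac{1}{9}\right)^{2} = \left(- \frac{47}{18}\right)^{2} = \frac{2209}{324}$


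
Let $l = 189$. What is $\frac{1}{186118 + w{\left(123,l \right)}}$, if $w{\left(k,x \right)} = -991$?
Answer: $\frac{1}{185127} \approx 5.4017 \cdot 10^{-6}$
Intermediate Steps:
$\frac{1}{186118 + w{\left(123,l \right)}} = \frac{1}{186118 - 991} = \frac{1}{185127}$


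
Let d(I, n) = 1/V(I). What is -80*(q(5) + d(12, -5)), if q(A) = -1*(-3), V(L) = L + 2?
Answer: -1720/7 ≈ -245.71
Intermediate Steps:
V(L) = 2 + L
d(I, n) = 1/(2 + I)
q(A) = 3
-80*(q(5) + d(12, -5)) = -80*(3 + 1/(2 + 12)) = -80*(3 + 1/14) = -80*43/14 = -1720/7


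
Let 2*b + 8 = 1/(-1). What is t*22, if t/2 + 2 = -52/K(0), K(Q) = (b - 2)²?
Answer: -1848/13 ≈ -142.15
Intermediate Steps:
b = -9/2 (b = -4 + (½)/(-1) = -4 + (½)*(-1) = -4 - ½ = -9/2 ≈ -4.5000)
K(Q) = 169/4 (K(Q) = (-9/2 - 2)² = (-13/2)² = 169/4)
t = -84/13 (t = -4 + 2*(-52/169/4) = -4 + 2*(-52*4/169) = -4 + 2*(-16/13) = -4 - 32/13 = -84/13 ≈ -6.4615)
t*22 = -84/13*22 = -1848/13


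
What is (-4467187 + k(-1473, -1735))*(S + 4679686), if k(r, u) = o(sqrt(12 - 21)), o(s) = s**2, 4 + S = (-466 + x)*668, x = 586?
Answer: -21263147143032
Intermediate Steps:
S = 80156 (S = -4 + (-466 + 586)*668 = -4 + 120*668 = -4 + 80160 = 80156)
k(r, u) = -9 (k(r, u) = (sqrt(12 - 21))**2 = (sqrt(-9))**2 = (3*I)**2 = -9)
(-4467187 + k(-1473, -1735))*(S + 4679686) = (-4467187 - 9)*(80156 + 4679686) = -4467196*4759842 = -21263147143032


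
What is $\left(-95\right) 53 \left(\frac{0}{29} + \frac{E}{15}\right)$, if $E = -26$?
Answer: $\frac{26182}{3} \approx 8727.3$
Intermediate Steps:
$\left(-95\right) 53 \left(\frac{0}{29} + \frac{E}{15}\right) = \left(-95\right) 53 \left(\frac{0}{29} - \frac{26}{15}\right) = - 5035 \left(0 \cdot \frac{1}{29} - \frac{26}{15}\right) = - 5035 \left(0 - \frac{26}{15}\right) = \left(-5035\right) \left(- \frac{26}{15}\right) = \frac{26182}{3}$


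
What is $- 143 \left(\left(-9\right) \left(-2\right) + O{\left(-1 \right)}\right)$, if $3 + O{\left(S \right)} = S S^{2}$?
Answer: $-2002$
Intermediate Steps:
$O{\left(S \right)} = -3 + S^{3}$ ($O{\left(S \right)} = -3 + S S^{2} = -3 + S^{3}$)
$- 143 \left(\left(-9\right) \left(-2\right) + O{\left(-1 \right)}\right) = - 143 \left(\left(-9\right) \left(-2\right) - \left(3 - \left(-1\right)^{3}\right)\right) = - 143 \left(18 - 4\right) = \left(-143\right) 14 = -2002$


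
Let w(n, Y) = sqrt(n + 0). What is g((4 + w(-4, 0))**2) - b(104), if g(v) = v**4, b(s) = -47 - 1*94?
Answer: -134771 - 86016*I ≈ -1.3477e+5 - 86016.0*I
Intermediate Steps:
b(s) = -141 (b(s) = -47 - 94 = -141)
w(n, Y) = sqrt(n)
g((4 + w(-4, 0))**2) - b(104) = ((4 + sqrt(-4))**2)**4 - 1*(-141) = ((4 + 2*I)**2)**4 + 141 = (4 + 2*I)**8 + 141 = 141 + (4 + 2*I)**8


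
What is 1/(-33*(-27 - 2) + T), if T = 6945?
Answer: 1/7902 ≈ 0.00012655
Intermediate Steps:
1/(-33*(-27 - 2) + T) = 1/(-33*(-27 - 2) + 6945) = 1/(-33*(-29) + 6945) = 1/(957 + 6945) = 1/7902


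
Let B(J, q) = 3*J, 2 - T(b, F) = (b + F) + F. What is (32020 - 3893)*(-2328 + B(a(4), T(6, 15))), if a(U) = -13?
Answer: -66576609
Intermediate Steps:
T(b, F) = 2 - b - 2*F (T(b, F) = 2 - ((b + F) + F) = 2 - ((F + b) + F) = 2 - (b + 2*F) = 2 + (-b - 2*F) = 2 - b - 2*F)
(32020 - 3893)*(-2328 + B(a(4), T(6, 15))) = (32020 - 3893)*(-2328 + 3*(-13)) = 28127*(-2328 - 39) = 28127*(-2367) = -66576609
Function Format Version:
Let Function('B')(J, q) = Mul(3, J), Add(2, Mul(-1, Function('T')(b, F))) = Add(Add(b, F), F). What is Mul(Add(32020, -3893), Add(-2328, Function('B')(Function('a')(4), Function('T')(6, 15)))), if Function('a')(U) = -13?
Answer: -66576609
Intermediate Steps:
Function('T')(b, F) = Add(2, Mul(-1, b), Mul(-2, F)) (Function('T')(b, F) = Add(2, Mul(-1, Add(Add(b, F), F))) = Add(2, Mul(-1, Add(Add(F, b), F))) = Add(2, Mul(-1, Add(b, Mul(2, F)))) = Add(2, Add(Mul(-1, b), Mul(-2, F))) = Add(2, Mul(-1, b), Mul(-2, F)))
Mul(Add(32020, -3893), Add(-2328, Function('B')(Function('a')(4), Function('T')(6, 15)))) = Mul(Add(32020, -3893), Add(-2328, Mul(3, -13))) = Mul(28127, Add(-2328, -39)) = Mul(28127, -2367) = -66576609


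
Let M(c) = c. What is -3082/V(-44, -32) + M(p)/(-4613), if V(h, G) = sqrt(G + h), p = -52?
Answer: 52/4613 + 1541*I*sqrt(19)/19 ≈ 0.011272 + 353.53*I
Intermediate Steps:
-3082/V(-44, -32) + M(p)/(-4613) = -3082/sqrt(-32 - 44) - 52/(-4613) = -3082*(-I*sqrt(19)/38) - 52*(-1/4613) = -3082*(-I*sqrt(19)/38) + 52/4613 = -(-1541)*I*sqrt(19)/19 + 52/4613 = 1541*I*sqrt(19)/19 + 52/4613 = 52/4613 + 1541*I*sqrt(19)/19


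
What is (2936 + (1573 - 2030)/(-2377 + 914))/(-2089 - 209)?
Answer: -4295825/3361974 ≈ -1.2778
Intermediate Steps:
(2936 + (1573 - 2030)/(-2377 + 914))/(-2089 - 209) = (2936 - 457/(-1463))/(-2298) = (2936 - 457*(-1/1463))*(-1/2298) = (2936 + 457/1463)*(-1/2298) = (4295825/1463)*(-1/2298) = -4295825/3361974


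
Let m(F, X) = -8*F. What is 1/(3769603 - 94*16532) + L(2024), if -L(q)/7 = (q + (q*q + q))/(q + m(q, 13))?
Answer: 4488795471/2215595 ≈ 2026.0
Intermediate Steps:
L(q) = (q**2 + 2*q)/q (L(q) = -7*(q + (q*q + q))/(q - 8*q) = -7*(q + (q**2 + q))/((-7*q)) = -7*(q + (q + q**2))*(-1/(7*q)) = -7*(q**2 + 2*q)*(-1/(7*q)) = -(-1)*(q**2 + 2*q)/q = (q**2 + 2*q)/q)
1/(3769603 - 94*16532) + L(2024) = 1/(3769603 - 94*16532) + (2 + 2024) = 1/(3769603 - 1554008) + 2026 = 1/2215595 + 2026 = 4488795471/2215595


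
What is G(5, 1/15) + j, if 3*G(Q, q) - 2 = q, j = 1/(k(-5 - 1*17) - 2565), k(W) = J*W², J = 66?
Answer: 303598/440685 ≈ 0.68892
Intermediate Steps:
k(W) = 66*W²
j = 1/29379 (j = 1/(66*(-5 - 1*17)² - 2565) = 1/(66*(-5 - 17)² - 2565) = 1/(66*(-22)² - 2565) = 1/(66*484 - 2565) = 1/(31944 - 2565) = 1/29379 ≈ 3.4038e-5)
G(Q, q) = ⅔ + q/3
G(5, 1/15) + j = (⅔ + (⅓)/15) + 1/29379 = (⅔ + (⅓)*(1/15)) + 1/29379 = (⅔ + 1/45) + 1/29379 = 31/45 + 1/29379 = 303598/440685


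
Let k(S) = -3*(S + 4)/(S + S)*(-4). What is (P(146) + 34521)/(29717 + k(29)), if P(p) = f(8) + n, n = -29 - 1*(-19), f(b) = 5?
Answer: 1000964/861991 ≈ 1.1612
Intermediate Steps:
n = -10 (n = -29 + 19 = -10)
P(p) = -5 (P(p) = 5 - 10 = -5)
k(S) = 6*(4 + S)/S (k(S) = -3*(4 + S)/(2*S)*(-4) = 6*(4 + S)/S)
(P(146) + 34521)/(29717 + k(29)) = (-5 + 34521)/(29717 + (6 + 24/29)) = 34516/(29717 + (6 + 24*(1/29))) = 34516/(29717 + (6 + 24/29)) = 34516/(29717 + 198/29) = 34516/(861991/29) = 34516*(29/861991) = 1000964/861991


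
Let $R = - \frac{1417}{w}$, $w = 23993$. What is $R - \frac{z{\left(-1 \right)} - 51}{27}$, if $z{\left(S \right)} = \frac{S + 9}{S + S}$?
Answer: $\frac{1281356}{647811} \approx 1.978$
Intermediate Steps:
$z{\left(S \right)} = \frac{9 + S}{2 S}$
$R = - \frac{1417}{23993} \approx -0.059059$
$R - \frac{z{\left(-1 \right)} - 51}{27} = - \frac{1417}{23993} - \frac{\frac{9 - 1}{2 \left(-1\right)} - 51}{27} = - \frac{1417}{23993} - \frac{\frac{1}{2} \left(-1\right) 8 - 51}{27} = - \frac{1417}{23993} - \frac{-4 - 51}{27} = - \frac{1417}{23993} - \frac{1}{27} \left(-55\right) = - \frac{1417}{23993} - - \frac{55}{27} = - \frac{1417}{23993} + \frac{55}{27} = \frac{1281356}{647811}$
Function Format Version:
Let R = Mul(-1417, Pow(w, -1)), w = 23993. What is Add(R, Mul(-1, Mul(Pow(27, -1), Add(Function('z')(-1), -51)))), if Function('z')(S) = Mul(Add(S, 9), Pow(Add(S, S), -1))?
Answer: Rational(1281356, 647811) ≈ 1.9780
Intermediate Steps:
Function('z')(S) = Mul(Rational(1, 2), Pow(S, -1), Add(9, S)) (Function('z')(S) = Mul(Add(9, S), Pow(Mul(2, S), -1)) = Mul(Add(9, S), Mul(Rational(1, 2), Pow(S, -1))) = Mul(Rational(1, 2), Pow(S, -1), Add(9, S)))
R = Rational(-1417, 23993) (R = Mul(-1417, Pow(23993, -1)) = Mul(-1417, Rational(1, 23993)) = Rational(-1417, 23993) ≈ -0.059059)
Add(R, Mul(-1, Mul(Pow(27, -1), Add(Function('z')(-1), -51)))) = Add(Rational(-1417, 23993), Mul(-1, Mul(Pow(27, -1), Add(Mul(Rational(1, 2), Pow(-1, -1), Add(9, -1)), -51)))) = Add(Rational(-1417, 23993), Mul(-1, Mul(Rational(1, 27), Add(Mul(Rational(1, 2), -1, 8), -51)))) = Add(Rational(-1417, 23993), Mul(-1, Mul(Rational(1, 27), Add(-4, -51)))) = Add(Rational(-1417, 23993), Mul(-1, Mul(Rational(1, 27), -55))) = Add(Rational(-1417, 23993), Mul(-1, Rational(-55, 27))) = Add(Rational(-1417, 23993), Rational(55, 27)) = Rational(1281356, 647811)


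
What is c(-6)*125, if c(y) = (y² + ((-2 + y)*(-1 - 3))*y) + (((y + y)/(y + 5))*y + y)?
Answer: -29250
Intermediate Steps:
c(y) = y + y² + y*(8 - 4*y) + 2*y²/(5 + y) (c(y) = (y² + ((-2 + y)*(-4))*y) + (((2*y)/(5 + y))*y + y) = (y² + (8 - 4*y)*y) + ((2*y/(5 + y))*y + y) = (y² + y*(8 - 4*y)) + (2*y²/(5 + y) + y) = (y² + y*(8 - 4*y)) + (y + 2*y²/(5 + y)) = y + y² + y*(8 - 4*y) + 2*y²/(5 + y))
c(-6)*125 = -6*(45 - 4*(-6) - 3*(-6)²)/(5 - 6)*125 = -6*(45 + 24 - 3*36)/(-1)*125 = -6*(-1)*(45 + 24 - 108)*125 = -6*(-1)*(-39)*125 = -234*125 = -29250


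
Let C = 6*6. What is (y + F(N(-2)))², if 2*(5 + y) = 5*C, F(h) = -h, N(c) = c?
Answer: 7569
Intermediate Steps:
C = 36
y = 85 (y = -5 + (5*36)/2 = -5 + (½)*180 = -5 + 90 = 85)
(y + F(N(-2)))² = (85 - 1*(-2))² = (85 + 2)² = 87² = 7569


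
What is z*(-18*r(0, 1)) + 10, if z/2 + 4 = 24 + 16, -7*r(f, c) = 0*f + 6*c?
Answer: 7846/7 ≈ 1120.9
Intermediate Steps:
r(f, c) = -6*c/7 (r(f, c) = -(0*f + 6*c)/7 = -(0 + 6*c)/7 = -6*c/7)
z = 72 (z = -8 + 2*(24 + 16) = -8 + 2*40 = -8 + 80 = 72)
z*(-18*r(0, 1)) + 10 = 72*(-(-108)/7) + 10 = 72*(-18*(-6/7)) + 10 = 72*(108/7) + 10 = 7776/7 + 10 = 7846/7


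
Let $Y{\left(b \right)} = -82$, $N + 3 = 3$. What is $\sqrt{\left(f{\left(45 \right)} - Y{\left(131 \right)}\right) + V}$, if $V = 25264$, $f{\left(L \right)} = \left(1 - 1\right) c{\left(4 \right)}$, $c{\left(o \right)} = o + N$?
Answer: $\sqrt{25346} \approx 159.2$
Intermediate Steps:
$N = 0$ ($N = -3 + 3 = 0$)
$c{\left(o \right)} = o$ ($c{\left(o \right)} = o + 0 = o$)
$f{\left(L \right)} = 0$ ($f{\left(L \right)} = \left(1 - 1\right) 4 = 0 \cdot 4 = 0$)
$\sqrt{\left(f{\left(45 \right)} - Y{\left(131 \right)}\right) + V} = \sqrt{\left(0 - -82\right) + 25264} = \sqrt{\left(0 + 82\right) + 25264} = \sqrt{82 + 25264} = \sqrt{25346}$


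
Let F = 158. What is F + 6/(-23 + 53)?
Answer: 791/5 ≈ 158.20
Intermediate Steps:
F + 6/(-23 + 53) = 158 + 6/(-23 + 53) = 158 + 6/30 = 158 + 6*(1/30) = 158 + ⅕ = 791/5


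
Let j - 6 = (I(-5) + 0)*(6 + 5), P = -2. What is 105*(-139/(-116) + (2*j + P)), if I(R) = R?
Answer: -1203405/116 ≈ -10374.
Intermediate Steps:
j = -49 (j = 6 + (-5 + 0)*(6 + 5) = 6 - 5*11 = 6 - 55 = -49)
105*(-139/(-116) + (2*j + P)) = 105*(-139/(-116) + (2*(-49) - 2)) = 105*(-139*(-1/116) + (-98 - 2)) = 105*(139/116 - 100) = 105*(-11461/116) = -1203405/116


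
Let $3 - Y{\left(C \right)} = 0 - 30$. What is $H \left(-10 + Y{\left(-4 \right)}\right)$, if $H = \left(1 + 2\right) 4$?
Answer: $276$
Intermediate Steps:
$Y{\left(C \right)} = 33$ ($Y{\left(C \right)} = 3 - \left(0 - 30\right) = 3 - -30 = 3 + 30 = 33$)
$H = 12$ ($H = 3 \cdot 4 = 12$)
$H \left(-10 + Y{\left(-4 \right)}\right) = 12 \left(-10 + 33\right) = 12 \cdot 23 = 276$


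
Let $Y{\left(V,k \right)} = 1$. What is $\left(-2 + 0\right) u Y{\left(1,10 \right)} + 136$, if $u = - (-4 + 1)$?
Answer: $130$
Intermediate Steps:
$u = 3$ ($u = \left(-1\right) \left(-3\right) = 3$)
$\left(-2 + 0\right) u Y{\left(1,10 \right)} + 136 = \left(-2 + 0\right) 3 \cdot 1 + 136 = \left(-2\right) 3 \cdot 1 + 136 = \left(-6\right) 1 + 136 = -6 + 136 = 130$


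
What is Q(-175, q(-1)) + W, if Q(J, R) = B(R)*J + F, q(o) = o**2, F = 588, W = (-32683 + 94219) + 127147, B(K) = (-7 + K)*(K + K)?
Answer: 191371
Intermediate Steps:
B(K) = 2*K*(-7 + K) (B(K) = (-7 + K)*(2*K) = 2*K*(-7 + K))
W = 188683 (W = 61536 + 127147 = 188683)
Q(J, R) = 588 + 2*J*R*(-7 + R) (Q(J, R) = (2*R*(-7 + R))*J + 588 = 2*J*R*(-7 + R) + 588 = 588 + 2*J*R*(-7 + R))
Q(-175, q(-1)) + W = (588 + 2*(-175)*(-1)**2*(-7 + (-1)**2)) + 188683 = (588 + 2*(-175)*1*(-7 + 1)) + 188683 = (588 + 2*(-175)*1*(-6)) + 188683 = (588 + 2100) + 188683 = 2688 + 188683 = 191371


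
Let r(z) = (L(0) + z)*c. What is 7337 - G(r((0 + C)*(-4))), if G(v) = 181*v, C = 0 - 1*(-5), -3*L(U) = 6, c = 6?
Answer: 31229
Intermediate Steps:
L(U) = -2 (L(U) = -1/3*6 = -2)
C = 5 (C = 0 + 5 = 5)
r(z) = -12 + 6*z (r(z) = (-2 + z)*6 = -12 + 6*z)
7337 - G(r((0 + C)*(-4))) = 7337 - 181*(-12 + 6*((0 + 5)*(-4))) = 7337 - 181*(-12 + 6*(5*(-4))) = 7337 - 181*(-12 + 6*(-20)) = 7337 - 181*(-12 - 120) = 7337 - 181*(-132) = 7337 - 1*(-23892) = 7337 + 23892 = 31229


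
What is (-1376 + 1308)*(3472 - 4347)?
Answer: 59500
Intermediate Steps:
(-1376 + 1308)*(3472 - 4347) = -68*(-875) = 59500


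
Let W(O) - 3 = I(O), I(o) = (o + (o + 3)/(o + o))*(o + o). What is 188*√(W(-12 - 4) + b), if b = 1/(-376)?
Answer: √17742594 ≈ 4212.2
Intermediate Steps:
I(o) = 2*o*(o + (3 + o)/(2*o)) (I(o) = (o + (3 + o)/((2*o)))*(2*o) = (o + (3 + o)*(1/(2*o)))*(2*o) = (o + (3 + o)/(2*o))*(2*o) = 2*o*(o + (3 + o)/(2*o)))
W(O) = 6 + O + 2*O² (W(O) = 3 + (3 + O + 2*O²) = 6 + O + 2*O²)
b = -1/376 ≈ -0.0026596
188*√(W(-12 - 4) + b) = 188*√((6 + (-12 - 4) + 2*(-12 - 4)²) - 1/376) = 188*√((6 - 16 + 2*(-16)²) - 1/376) = 188*√((6 - 16 + 2*256) - 1/376) = 188*√((6 - 16 + 512) - 1/376) = 188*√(502 - 1/376) = 188*√(188751/376) = 188*(√17742594/188) = √17742594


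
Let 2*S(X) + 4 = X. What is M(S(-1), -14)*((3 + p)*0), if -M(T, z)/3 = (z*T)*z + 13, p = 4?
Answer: 0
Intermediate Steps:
S(X) = -2 + X/2
M(T, z) = -39 - 3*T*z² (M(T, z) = -3*((z*T)*z + 13) = -3*((T*z)*z + 13) = -3*(T*z² + 13) = -3*(13 + T*z²) = -39 - 3*T*z²)
M(S(-1), -14)*((3 + p)*0) = (-39 - 3*(-2 + (½)*(-1))*(-14)²)*((3 + 4)*0) = (-39 - 3*(-2 - ½)*196)*(7*0) = (-39 - 3*(-5/2)*196)*0 = (-39 + 1470)*0 = 1431*0 = 0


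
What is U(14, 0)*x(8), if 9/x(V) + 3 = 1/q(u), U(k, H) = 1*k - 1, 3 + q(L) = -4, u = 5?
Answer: -819/22 ≈ -37.227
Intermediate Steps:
q(L) = -7 (q(L) = -3 - 4 = -7)
U(k, H) = -1 + k (U(k, H) = k - 1 = -1 + k)
x(V) = -63/22 (x(V) = 9/(-3 + 1/(-7)) = 9/(-3 - ⅐) = 9/(-22/7) = 9*(-7/22) = -63/22)
U(14, 0)*x(8) = (-1 + 14)*(-63/22) = 13*(-63/22) = -819/22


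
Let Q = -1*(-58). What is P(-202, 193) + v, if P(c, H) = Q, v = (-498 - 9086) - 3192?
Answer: -12718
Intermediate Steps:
Q = 58
v = -12776 (v = -9584 - 3192 = -12776)
P(c, H) = 58
P(-202, 193) + v = 58 - 12776 = -12718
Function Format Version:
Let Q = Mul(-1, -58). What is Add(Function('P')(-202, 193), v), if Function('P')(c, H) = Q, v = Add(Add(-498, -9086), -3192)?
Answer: -12718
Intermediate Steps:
Q = 58
v = -12776 (v = Add(-9584, -3192) = -12776)
Function('P')(c, H) = 58
Add(Function('P')(-202, 193), v) = Add(58, -12776) = -12718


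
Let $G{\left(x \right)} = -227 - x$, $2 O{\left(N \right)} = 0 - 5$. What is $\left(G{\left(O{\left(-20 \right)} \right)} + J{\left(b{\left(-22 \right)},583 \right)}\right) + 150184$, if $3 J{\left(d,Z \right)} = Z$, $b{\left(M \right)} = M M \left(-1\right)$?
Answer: $\frac{900923}{6} \approx 1.5015 \cdot 10^{5}$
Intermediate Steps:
$b{\left(M \right)} = - M^{2}$ ($b{\left(M \right)} = M^{2} \left(-1\right) = - M^{2}$)
$J{\left(d,Z \right)} = \frac{Z}{3}$
$O{\left(N \right)} = - \frac{5}{2}$ ($O{\left(N \right)} = \frac{0 - 5}{2} = \frac{1}{2} \left(-5\right) = - \frac{5}{2}$)
$\left(G{\left(O{\left(-20 \right)} \right)} + J{\left(b{\left(-22 \right)},583 \right)}\right) + 150184 = \left(\left(-227 - - \frac{5}{2}\right) + \frac{1}{3} \cdot 583\right) + 150184 = \left(\left(-227 + \frac{5}{2}\right) + \frac{583}{3}\right) + 150184 = \left(- \frac{449}{2} + \frac{583}{3}\right) + 150184 = - \frac{181}{6} + 150184 = \frac{900923}{6}$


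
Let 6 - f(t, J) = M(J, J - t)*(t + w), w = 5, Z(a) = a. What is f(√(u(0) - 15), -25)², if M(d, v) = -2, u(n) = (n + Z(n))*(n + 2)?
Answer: 196 + 64*I*√15 ≈ 196.0 + 247.87*I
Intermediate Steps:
u(n) = 2*n*(2 + n) (u(n) = (n + n)*(n + 2) = (2*n)*(2 + n) = 2*n*(2 + n))
f(t, J) = 16 + 2*t (f(t, J) = 6 - (-2)*(t + 5) = 6 - (-2)*(5 + t) = 6 - (-10 - 2*t) = 6 + (10 + 2*t) = 16 + 2*t)
f(√(u(0) - 15), -25)² = (16 + 2*√(2*0*(2 + 0) - 15))² = (16 + 2*√(2*0*2 - 15))² = (16 + 2*√(0 - 15))² = (16 + 2*√(-15))² = (16 + 2*(I*√15))² = (16 + 2*I*√15)²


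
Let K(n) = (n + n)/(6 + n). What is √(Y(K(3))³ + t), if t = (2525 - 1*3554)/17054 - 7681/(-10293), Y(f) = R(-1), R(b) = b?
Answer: I*√9678493885359990/175536822 ≈ 0.56045*I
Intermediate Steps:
K(n) = 2*n/(6 + n) (K(n) = (2*n)/(6 + n) = 2*n/(6 + n))
Y(f) = -1
t = 120400277/175536822 (t = (2525 - 3554)*(1/17054) - 7681*(-1/10293) = -1029*1/17054 + 7681/10293 = -1029/17054 + 7681/10293 = 120400277/175536822 ≈ 0.68590)
√(Y(K(3))³ + t) = √((-1)³ + 120400277/175536822) = √(-1 + 120400277/175536822) = √(-55136545/175536822) = I*√9678493885359990/175536822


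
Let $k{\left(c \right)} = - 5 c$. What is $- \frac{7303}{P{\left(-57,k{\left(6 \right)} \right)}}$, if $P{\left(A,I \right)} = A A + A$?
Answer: $- \frac{7303}{3192} \approx -2.2879$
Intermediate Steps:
$P{\left(A,I \right)} = A + A^{2}$ ($P{\left(A,I \right)} = A^{2} + A = A + A^{2}$)
$- \frac{7303}{P{\left(-57,k{\left(6 \right)} \right)}} = - \frac{7303}{\left(-57\right) \left(1 - 57\right)} = - \frac{7303}{\left(-57\right) \left(-56\right)} = - \frac{7303}{3192}$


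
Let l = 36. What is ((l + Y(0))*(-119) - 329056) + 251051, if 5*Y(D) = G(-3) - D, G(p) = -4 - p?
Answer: -411326/5 ≈ -82265.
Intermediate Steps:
Y(D) = -1/5 - D/5 (Y(D) = ((-4 - 1*(-3)) - D)/5 = ((-4 + 3) - D)/5 = (-1 - D)/5 = -1/5 - D/5)
((l + Y(0))*(-119) - 329056) + 251051 = ((36 + (-1/5 - 1/5*0))*(-119) - 329056) + 251051 = ((36 + (-1/5 + 0))*(-119) - 329056) + 251051 = ((36 - 1/5)*(-119) - 329056) + 251051 = ((179/5)*(-119) - 329056) + 251051 = (-21301/5 - 329056) + 251051 = -1666581/5 + 251051 = -411326/5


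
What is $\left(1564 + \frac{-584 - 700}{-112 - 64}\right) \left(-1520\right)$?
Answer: $- \frac{26272060}{11} \approx -2.3884 \cdot 10^{6}$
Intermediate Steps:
$\left(1564 + \frac{-584 - 700}{-112 - 64}\right) \left(-1520\right) = \left(1564 - \frac{1284}{-176}\right) \left(-1520\right) = \left(1564 - - \frac{321}{44}\right) \left(-1520\right) = \left(1564 + \frac{321}{44}\right) \left(-1520\right) = \frac{69137}{44} \left(-1520\right) = - \frac{26272060}{11}$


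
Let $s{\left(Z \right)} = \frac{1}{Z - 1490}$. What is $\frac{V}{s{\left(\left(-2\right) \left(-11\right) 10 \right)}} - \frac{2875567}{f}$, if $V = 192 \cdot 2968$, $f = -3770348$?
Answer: $- \frac{2728665393082193}{3770348} \approx -7.2372 \cdot 10^{8}$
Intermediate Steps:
$s{\left(Z \right)} = \frac{1}{-1490 + Z}$
$V = 569856$
$\frac{V}{s{\left(\left(-2\right) \left(-11\right) 10 \right)}} - \frac{2875567}{f} = \frac{569856}{\frac{1}{-1490 + \left(-2\right) \left(-11\right) 10}} - \frac{2875567}{-3770348} = \frac{569856}{\frac{1}{-1490 + 22 \cdot 10}} - - \frac{2875567}{3770348} = \frac{569856}{\frac{1}{-1490 + 220}} + \frac{2875567}{3770348} = \frac{569856}{\frac{1}{-1270}} + \frac{2875567}{3770348} = \frac{569856}{- \frac{1}{1270}} + \frac{2875567}{3770348} = 569856 \left(-1270\right) + \frac{2875567}{3770348} = -723717120 + \frac{2875567}{3770348} = - \frac{2728665393082193}{3770348}$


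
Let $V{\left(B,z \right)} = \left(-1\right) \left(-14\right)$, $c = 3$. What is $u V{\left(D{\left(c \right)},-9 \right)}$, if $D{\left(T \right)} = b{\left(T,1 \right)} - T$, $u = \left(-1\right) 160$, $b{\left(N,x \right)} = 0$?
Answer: $-2240$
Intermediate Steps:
$u = -160$
$D{\left(T \right)} = - T$ ($D{\left(T \right)} = 0 - T = - T$)
$V{\left(B,z \right)} = 14$
$u V{\left(D{\left(c \right)},-9 \right)} = \left(-160\right) 14 = -2240$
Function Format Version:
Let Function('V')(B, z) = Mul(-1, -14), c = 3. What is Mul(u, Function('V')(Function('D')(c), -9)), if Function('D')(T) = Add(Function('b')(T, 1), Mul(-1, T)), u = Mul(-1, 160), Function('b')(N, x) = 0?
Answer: -2240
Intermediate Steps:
u = -160
Function('D')(T) = Mul(-1, T) (Function('D')(T) = Add(0, Mul(-1, T)) = Mul(-1, T))
Function('V')(B, z) = 14
Mul(u, Function('V')(Function('D')(c), -9)) = Mul(-160, 14) = -2240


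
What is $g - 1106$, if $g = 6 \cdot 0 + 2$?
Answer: $-1104$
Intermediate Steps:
$g = 2$ ($g = 0 + 2 = 2$)
$g - 1106 = 2 - 1106 = -1104$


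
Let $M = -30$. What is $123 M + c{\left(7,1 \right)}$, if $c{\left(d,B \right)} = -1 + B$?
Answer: $-3690$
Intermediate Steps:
$123 M + c{\left(7,1 \right)} = 123 \left(-30\right) + \left(-1 + 1\right) = -3690 + 0 = -3690$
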